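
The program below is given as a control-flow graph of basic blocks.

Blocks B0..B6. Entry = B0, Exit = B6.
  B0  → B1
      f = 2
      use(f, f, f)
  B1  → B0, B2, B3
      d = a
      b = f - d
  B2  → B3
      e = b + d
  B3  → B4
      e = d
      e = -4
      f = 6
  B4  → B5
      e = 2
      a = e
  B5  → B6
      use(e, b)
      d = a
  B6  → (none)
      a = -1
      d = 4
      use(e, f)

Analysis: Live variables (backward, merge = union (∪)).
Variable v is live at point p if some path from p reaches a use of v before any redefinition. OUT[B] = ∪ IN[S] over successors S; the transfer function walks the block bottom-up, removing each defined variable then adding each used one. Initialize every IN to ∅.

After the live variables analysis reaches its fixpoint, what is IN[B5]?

Fixpoint table:
  B0:  IN={a}  OUT={a, f}
  B1:  IN={a, f}  OUT={a, b, d}
  B2:  IN={b, d}  OUT={b, d}
  B3:  IN={b, d}  OUT={b, f}
  B4:  IN={b, f}  OUT={a, b, e, f}
  B5:  IN={a, b, e, f}  OUT={e, f}
  B6:  IN={e, f}  OUT={}

Merge at B5: OUT[B5] = IN[B6] = {e, f}
Applying B5's transfer function to that OUT value gives IN[B5] (row B5 above).

Answer: {a, b, e, f}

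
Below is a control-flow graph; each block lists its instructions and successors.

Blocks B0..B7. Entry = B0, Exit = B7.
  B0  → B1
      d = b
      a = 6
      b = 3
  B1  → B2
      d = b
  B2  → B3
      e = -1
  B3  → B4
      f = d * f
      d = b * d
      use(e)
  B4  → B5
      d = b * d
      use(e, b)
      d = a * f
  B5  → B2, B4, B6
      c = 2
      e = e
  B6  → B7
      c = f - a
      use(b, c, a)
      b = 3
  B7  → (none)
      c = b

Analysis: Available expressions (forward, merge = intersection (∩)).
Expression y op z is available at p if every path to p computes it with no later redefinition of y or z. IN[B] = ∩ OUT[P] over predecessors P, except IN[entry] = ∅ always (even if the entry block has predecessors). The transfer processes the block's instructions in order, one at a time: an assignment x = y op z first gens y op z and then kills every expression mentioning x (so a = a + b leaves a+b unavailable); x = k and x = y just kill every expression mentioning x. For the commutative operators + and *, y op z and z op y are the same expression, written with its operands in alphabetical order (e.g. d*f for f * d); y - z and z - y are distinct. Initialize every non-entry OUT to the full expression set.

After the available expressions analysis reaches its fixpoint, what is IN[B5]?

Answer: {a*f}

Trace:
Fixpoint table:
  B0: | IN={} | OUT={}
  B1: | IN={} | OUT={}
  B2: | IN={} | OUT={}
  B3: | IN={} | OUT={}
  B4: | IN={} | OUT={a*f}
  B5: | IN={a*f} | OUT={a*f}
  B6: | IN={a*f} | OUT={a*f, f-a}
  B7: | IN={a*f, f-a} | OUT={a*f, f-a}

Merge at B5: IN[B5] = OUT[B4] = {a*f}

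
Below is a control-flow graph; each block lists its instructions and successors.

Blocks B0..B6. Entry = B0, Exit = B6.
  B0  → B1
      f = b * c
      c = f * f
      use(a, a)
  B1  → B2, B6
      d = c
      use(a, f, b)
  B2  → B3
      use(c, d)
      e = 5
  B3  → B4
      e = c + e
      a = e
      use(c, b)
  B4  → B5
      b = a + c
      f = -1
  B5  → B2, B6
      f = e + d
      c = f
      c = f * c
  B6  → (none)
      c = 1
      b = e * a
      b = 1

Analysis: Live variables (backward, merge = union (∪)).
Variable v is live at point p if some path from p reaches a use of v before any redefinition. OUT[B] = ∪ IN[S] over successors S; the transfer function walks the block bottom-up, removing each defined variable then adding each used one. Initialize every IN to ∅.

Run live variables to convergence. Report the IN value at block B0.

Fixpoint table:
  B0:   IN={a, b, c, e}   OUT={a, b, c, e, f}
  B1:   IN={a, b, c, e, f}   OUT={a, b, c, d, e}
  B2:   IN={b, c, d}   OUT={b, c, d, e}
  B3:   IN={b, c, d, e}   OUT={a, c, d, e}
  B4:   IN={a, c, d, e}   OUT={a, b, d, e}
  B5:   IN={a, b, d, e}   OUT={a, b, c, d, e}
  B6:   IN={a, e}   OUT={}

Merge at B0: OUT[B0] = IN[B1] = {a, b, c, e, f}
Applying B0's transfer function to that OUT value gives IN[B0] (row B0 above).

Answer: {a, b, c, e}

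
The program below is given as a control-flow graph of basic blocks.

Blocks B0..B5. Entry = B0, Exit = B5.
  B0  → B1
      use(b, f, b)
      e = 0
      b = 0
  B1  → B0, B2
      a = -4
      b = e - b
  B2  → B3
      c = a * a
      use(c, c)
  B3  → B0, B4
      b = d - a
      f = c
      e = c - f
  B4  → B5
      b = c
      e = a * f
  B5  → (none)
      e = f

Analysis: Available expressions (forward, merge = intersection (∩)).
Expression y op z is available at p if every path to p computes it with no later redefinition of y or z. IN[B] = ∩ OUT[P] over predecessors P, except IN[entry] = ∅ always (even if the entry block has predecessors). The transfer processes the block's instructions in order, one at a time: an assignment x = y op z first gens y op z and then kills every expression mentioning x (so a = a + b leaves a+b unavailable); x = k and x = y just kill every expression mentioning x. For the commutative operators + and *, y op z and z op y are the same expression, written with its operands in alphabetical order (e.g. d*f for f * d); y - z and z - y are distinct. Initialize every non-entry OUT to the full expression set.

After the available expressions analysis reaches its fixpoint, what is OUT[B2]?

Answer: {a*a}

Working:
Fixpoint table:
  B0: | IN={} | OUT={}
  B1: | IN={} | OUT={}
  B2: | IN={} | OUT={a*a}
  B3: | IN={a*a} | OUT={a*a, c-f, d-a}
  B4: | IN={a*a, c-f, d-a} | OUT={a*a, a*f, c-f, d-a}
  B5: | IN={a*a, a*f, c-f, d-a} | OUT={a*a, a*f, c-f, d-a}

Merge at B2: IN[B2] = OUT[B1] = {}
Applying B2's transfer function to that IN value gives OUT[B2] (row B2 above).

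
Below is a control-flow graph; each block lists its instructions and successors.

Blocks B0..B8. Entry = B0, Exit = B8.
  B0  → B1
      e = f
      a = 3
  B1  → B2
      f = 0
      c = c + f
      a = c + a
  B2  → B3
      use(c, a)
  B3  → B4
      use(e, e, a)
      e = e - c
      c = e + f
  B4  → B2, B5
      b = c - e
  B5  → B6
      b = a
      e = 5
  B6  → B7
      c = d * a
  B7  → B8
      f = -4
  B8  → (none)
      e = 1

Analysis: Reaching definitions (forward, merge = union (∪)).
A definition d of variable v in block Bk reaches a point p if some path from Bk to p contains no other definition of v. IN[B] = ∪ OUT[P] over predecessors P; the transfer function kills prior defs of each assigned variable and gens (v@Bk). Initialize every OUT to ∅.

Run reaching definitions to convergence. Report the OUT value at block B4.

Answer: {a@B1, b@B4, c@B3, e@B3, f@B1}

Derivation:
Fixpoint table:
  B0:   IN={}   OUT={a@B0, e@B0}
  B1:   IN={a@B0, e@B0}   OUT={a@B1, c@B1, e@B0, f@B1}
  B2:   IN={a@B1, b@B4, c@B1, c@B3, e@B0, e@B3, f@B1}   OUT={a@B1, b@B4, c@B1, c@B3, e@B0, e@B3, f@B1}
  B3:   IN={a@B1, b@B4, c@B1, c@B3, e@B0, e@B3, f@B1}   OUT={a@B1, b@B4, c@B3, e@B3, f@B1}
  B4:   IN={a@B1, b@B4, c@B3, e@B3, f@B1}   OUT={a@B1, b@B4, c@B3, e@B3, f@B1}
  B5:   IN={a@B1, b@B4, c@B3, e@B3, f@B1}   OUT={a@B1, b@B5, c@B3, e@B5, f@B1}
  B6:   IN={a@B1, b@B5, c@B3, e@B5, f@B1}   OUT={a@B1, b@B5, c@B6, e@B5, f@B1}
  B7:   IN={a@B1, b@B5, c@B6, e@B5, f@B1}   OUT={a@B1, b@B5, c@B6, e@B5, f@B7}
  B8:   IN={a@B1, b@B5, c@B6, e@B5, f@B7}   OUT={a@B1, b@B5, c@B6, e@B8, f@B7}

Merge at B4: IN[B4] = OUT[B3] = {a@B1, b@B4, c@B3, e@B3, f@B1}
Applying B4's transfer function to that IN value gives OUT[B4] (row B4 above).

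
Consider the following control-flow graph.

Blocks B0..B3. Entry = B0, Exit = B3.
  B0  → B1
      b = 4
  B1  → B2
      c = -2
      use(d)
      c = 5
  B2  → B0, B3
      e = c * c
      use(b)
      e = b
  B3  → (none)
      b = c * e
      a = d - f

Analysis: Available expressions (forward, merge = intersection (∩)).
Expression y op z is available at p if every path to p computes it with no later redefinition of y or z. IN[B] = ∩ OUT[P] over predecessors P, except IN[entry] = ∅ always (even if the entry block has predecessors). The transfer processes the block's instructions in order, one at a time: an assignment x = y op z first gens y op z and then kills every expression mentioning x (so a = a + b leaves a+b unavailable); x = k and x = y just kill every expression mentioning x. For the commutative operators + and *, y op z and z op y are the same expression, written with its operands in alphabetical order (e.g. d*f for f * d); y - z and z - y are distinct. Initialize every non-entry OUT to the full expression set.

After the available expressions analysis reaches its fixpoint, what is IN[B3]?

Fixpoint table:
  B0: | IN={} | OUT={}
  B1: | IN={} | OUT={}
  B2: | IN={} | OUT={c*c}
  B3: | IN={c*c} | OUT={c*c, c*e, d-f}

Merge at B3: IN[B3] = OUT[B2] = {c*c}

Answer: {c*c}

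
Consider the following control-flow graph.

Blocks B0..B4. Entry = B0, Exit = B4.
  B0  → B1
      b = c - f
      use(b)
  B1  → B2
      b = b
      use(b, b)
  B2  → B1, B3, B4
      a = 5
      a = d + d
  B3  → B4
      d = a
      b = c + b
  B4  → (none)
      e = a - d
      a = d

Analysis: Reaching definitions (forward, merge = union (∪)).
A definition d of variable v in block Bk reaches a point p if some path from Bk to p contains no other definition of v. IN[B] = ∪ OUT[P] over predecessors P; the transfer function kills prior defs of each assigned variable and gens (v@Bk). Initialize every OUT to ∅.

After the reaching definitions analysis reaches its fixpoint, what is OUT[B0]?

Fixpoint table:
  B0:   IN={}   OUT={b@B0}
  B1:   IN={a@B2, b@B0, b@B1}   OUT={a@B2, b@B1}
  B2:   IN={a@B2, b@B1}   OUT={a@B2, b@B1}
  B3:   IN={a@B2, b@B1}   OUT={a@B2, b@B3, d@B3}
  B4:   IN={a@B2, b@B1, b@B3, d@B3}   OUT={a@B4, b@B1, b@B3, d@B3, e@B4}

B0 is the boundary node: IN[B0] = {}
Applying B0's transfer function to that IN value gives OUT[B0] (row B0 above).

Answer: {b@B0}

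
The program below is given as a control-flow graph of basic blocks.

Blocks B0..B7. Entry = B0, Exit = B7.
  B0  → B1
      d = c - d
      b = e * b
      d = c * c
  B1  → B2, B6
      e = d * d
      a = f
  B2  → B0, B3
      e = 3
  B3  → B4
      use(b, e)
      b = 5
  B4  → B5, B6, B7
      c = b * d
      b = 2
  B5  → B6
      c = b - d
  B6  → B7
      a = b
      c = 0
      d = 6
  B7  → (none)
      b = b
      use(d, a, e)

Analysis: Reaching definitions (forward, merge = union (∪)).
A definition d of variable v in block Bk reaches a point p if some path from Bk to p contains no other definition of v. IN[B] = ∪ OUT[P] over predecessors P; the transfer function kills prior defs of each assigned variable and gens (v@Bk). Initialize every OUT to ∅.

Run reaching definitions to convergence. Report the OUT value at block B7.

Answer: {a@B1, a@B6, b@B7, c@B4, c@B6, d@B0, d@B6, e@B1, e@B2}

Derivation:
Fixpoint table:
  B0:  IN={a@B1, b@B0, d@B0, e@B2}  OUT={a@B1, b@B0, d@B0, e@B2}
  B1:  IN={a@B1, b@B0, d@B0, e@B2}  OUT={a@B1, b@B0, d@B0, e@B1}
  B2:  IN={a@B1, b@B0, d@B0, e@B1}  OUT={a@B1, b@B0, d@B0, e@B2}
  B3:  IN={a@B1, b@B0, d@B0, e@B2}  OUT={a@B1, b@B3, d@B0, e@B2}
  B4:  IN={a@B1, b@B3, d@B0, e@B2}  OUT={a@B1, b@B4, c@B4, d@B0, e@B2}
  B5:  IN={a@B1, b@B4, c@B4, d@B0, e@B2}  OUT={a@B1, b@B4, c@B5, d@B0, e@B2}
  B6:  IN={a@B1, b@B0, b@B4, c@B4, c@B5, d@B0, e@B1, e@B2}  OUT={a@B6, b@B0, b@B4, c@B6, d@B6, e@B1, e@B2}
  B7:  IN={a@B1, a@B6, b@B0, b@B4, c@B4, c@B6, d@B0, d@B6, e@B1, e@B2}  OUT={a@B1, a@B6, b@B7, c@B4, c@B6, d@B0, d@B6, e@B1, e@B2}

Merge at B7: IN[B7] = OUT[B4] ⊔ OUT[B6] = {a@B1, a@B6, b@B0, b@B4, c@B4, c@B6, d@B0, d@B6, e@B1, e@B2}
Applying B7's transfer function to that IN value gives OUT[B7] (row B7 above).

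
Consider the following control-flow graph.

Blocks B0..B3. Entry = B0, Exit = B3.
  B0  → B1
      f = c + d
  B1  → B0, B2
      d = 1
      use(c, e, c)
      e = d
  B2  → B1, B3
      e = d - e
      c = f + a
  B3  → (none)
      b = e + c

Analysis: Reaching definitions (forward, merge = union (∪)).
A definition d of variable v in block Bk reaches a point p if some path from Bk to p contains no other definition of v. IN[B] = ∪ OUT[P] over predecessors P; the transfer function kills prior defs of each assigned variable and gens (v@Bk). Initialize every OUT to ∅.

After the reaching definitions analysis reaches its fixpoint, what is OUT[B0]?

Answer: {c@B2, d@B1, e@B1, f@B0}

Trace:
Converged values:
  B0:  IN={c@B2, d@B1, e@B1, f@B0}  OUT={c@B2, d@B1, e@B1, f@B0}
  B1:  IN={c@B2, d@B1, e@B1, e@B2, f@B0}  OUT={c@B2, d@B1, e@B1, f@B0}
  B2:  IN={c@B2, d@B1, e@B1, f@B0}  OUT={c@B2, d@B1, e@B2, f@B0}
  B3:  IN={c@B2, d@B1, e@B2, f@B0}  OUT={b@B3, c@B2, d@B1, e@B2, f@B0}

Merge at B0 (entry node, so the boundary value {} is joined with the incoming edge(s)): IN[B0] = {} ⊔ OUT[B1] = {c@B2, d@B1, e@B1, f@B0}
Applying B0's transfer function to that IN value gives OUT[B0] (row B0 above).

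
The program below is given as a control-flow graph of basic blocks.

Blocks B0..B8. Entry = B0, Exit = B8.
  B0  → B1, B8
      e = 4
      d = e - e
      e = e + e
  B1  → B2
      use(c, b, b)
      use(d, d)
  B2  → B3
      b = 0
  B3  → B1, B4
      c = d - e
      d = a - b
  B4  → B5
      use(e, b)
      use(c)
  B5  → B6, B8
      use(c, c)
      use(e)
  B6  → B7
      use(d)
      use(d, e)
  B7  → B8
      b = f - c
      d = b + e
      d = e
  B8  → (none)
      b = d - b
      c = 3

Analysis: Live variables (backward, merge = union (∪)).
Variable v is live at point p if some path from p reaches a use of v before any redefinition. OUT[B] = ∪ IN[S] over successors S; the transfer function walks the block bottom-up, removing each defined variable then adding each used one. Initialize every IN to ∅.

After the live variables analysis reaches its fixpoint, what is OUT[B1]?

Fixpoint table:
  B0:   IN={a, b, c, f}   OUT={a, b, c, d, e, f}
  B1:   IN={a, b, c, d, e, f}   OUT={a, d, e, f}
  B2:   IN={a, d, e, f}   OUT={a, b, d, e, f}
  B3:   IN={a, b, d, e, f}   OUT={a, b, c, d, e, f}
  B4:   IN={b, c, d, e, f}   OUT={b, c, d, e, f}
  B5:   IN={b, c, d, e, f}   OUT={b, c, d, e, f}
  B6:   IN={c, d, e, f}   OUT={c, e, f}
  B7:   IN={c, e, f}   OUT={b, d}
  B8:   IN={b, d}   OUT={}

Merge at B1: OUT[B1] = IN[B2] = {a, d, e, f}

Answer: {a, d, e, f}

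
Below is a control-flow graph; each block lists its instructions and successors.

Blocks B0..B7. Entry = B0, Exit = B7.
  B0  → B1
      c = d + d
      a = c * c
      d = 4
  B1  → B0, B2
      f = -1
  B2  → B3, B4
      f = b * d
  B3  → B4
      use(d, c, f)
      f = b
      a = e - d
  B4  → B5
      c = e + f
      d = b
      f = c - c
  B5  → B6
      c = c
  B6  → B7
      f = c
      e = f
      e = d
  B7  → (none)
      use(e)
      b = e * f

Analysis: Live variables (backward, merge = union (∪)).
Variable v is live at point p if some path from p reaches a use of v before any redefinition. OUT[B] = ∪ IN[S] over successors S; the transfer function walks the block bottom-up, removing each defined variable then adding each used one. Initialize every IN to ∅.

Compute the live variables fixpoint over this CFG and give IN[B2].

Per-block solution:
  B0:  IN={b, d, e}  OUT={b, c, d, e}
  B1:  IN={b, c, d, e}  OUT={b, c, d, e}
  B2:  IN={b, c, d, e}  OUT={b, c, d, e, f}
  B3:  IN={b, c, d, e, f}  OUT={b, e, f}
  B4:  IN={b, e, f}  OUT={c, d}
  B5:  IN={c, d}  OUT={c, d}
  B6:  IN={c, d}  OUT={e, f}
  B7:  IN={e, f}  OUT={}

Merge at B2: OUT[B2] = IN[B3] ⊔ IN[B4] = {b, c, d, e, f}
Applying B2's transfer function to that OUT value gives IN[B2] (row B2 above).

Answer: {b, c, d, e}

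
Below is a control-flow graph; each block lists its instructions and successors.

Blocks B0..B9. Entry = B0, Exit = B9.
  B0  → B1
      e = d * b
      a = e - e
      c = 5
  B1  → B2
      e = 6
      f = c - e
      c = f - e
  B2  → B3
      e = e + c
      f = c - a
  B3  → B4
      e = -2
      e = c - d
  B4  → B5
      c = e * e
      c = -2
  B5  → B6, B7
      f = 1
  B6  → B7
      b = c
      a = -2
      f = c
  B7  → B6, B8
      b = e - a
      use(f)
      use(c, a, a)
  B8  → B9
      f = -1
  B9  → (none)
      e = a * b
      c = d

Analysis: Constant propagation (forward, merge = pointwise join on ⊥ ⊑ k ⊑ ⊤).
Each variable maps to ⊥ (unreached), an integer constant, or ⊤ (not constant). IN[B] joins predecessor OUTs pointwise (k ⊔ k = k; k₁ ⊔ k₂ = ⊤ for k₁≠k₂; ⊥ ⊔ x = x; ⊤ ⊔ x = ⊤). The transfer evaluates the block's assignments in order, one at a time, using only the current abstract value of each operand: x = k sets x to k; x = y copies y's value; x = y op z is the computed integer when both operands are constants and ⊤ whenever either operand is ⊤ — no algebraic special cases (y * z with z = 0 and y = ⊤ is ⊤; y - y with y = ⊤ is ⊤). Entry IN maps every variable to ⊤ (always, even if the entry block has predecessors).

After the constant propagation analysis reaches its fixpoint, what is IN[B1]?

Fixpoint table:
  B0:   IN=(all ⊤)   OUT={c:5; rest ⊤}
  B1:   IN={c:5; rest ⊤}   OUT={c:-7, e:6, f:-1; rest ⊤}
  B2:   IN={c:-7, e:6, f:-1; rest ⊤}   OUT={c:-7, e:-1; rest ⊤}
  B3:   IN={c:-7, e:-1; rest ⊤}   OUT={c:-7; rest ⊤}
  B4:   IN={c:-7; rest ⊤}   OUT={c:-2; rest ⊤}
  B5:   IN={c:-2; rest ⊤}   OUT={c:-2, f:1; rest ⊤}
  B6:   IN={c:-2; rest ⊤}   OUT={a:-2, b:-2, c:-2, f:-2; rest ⊤}
  B7:   IN={c:-2; rest ⊤}   OUT={c:-2; rest ⊤}
  B8:   IN={c:-2; rest ⊤}   OUT={c:-2, f:-1; rest ⊤}
  B9:   IN={c:-2, f:-1; rest ⊤}   OUT={f:-1; rest ⊤}

Merge at B1: IN[B1] = OUT[B0] = {a: ⊤, b: ⊤, c: 5, d: ⊤, e: ⊤, f: ⊤}

Answer: {a: ⊤, b: ⊤, c: 5, d: ⊤, e: ⊤, f: ⊤}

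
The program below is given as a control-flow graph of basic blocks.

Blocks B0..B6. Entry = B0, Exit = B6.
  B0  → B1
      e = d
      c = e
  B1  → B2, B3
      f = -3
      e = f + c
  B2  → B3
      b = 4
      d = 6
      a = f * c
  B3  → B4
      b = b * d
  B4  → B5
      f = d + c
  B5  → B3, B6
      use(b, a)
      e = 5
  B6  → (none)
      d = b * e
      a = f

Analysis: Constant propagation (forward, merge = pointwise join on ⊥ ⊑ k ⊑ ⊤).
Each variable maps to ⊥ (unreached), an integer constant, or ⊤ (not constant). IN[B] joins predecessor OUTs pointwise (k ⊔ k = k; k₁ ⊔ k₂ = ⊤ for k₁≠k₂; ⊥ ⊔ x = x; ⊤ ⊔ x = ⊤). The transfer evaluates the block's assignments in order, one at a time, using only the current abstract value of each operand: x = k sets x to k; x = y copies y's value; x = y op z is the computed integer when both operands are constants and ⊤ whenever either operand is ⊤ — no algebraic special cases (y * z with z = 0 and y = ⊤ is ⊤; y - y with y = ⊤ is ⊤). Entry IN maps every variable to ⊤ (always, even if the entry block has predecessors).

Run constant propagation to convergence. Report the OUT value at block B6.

Answer: {a: ⊤, b: ⊤, c: ⊤, d: ⊤, e: 5, f: ⊤}

Derivation:
Fixpoint table:
  B0:   IN=(all ⊤)   OUT=(all ⊤)
  B1:   IN=(all ⊤)   OUT={f:-3; rest ⊤}
  B2:   IN={f:-3; rest ⊤}   OUT={b:4, d:6, f:-3; rest ⊤}
  B3:   IN=(all ⊤)   OUT=(all ⊤)
  B4:   IN=(all ⊤)   OUT=(all ⊤)
  B5:   IN=(all ⊤)   OUT={e:5; rest ⊤}
  B6:   IN={e:5; rest ⊤}   OUT={e:5; rest ⊤}

Merge at B6: IN[B6] = OUT[B5] = {a: ⊤, b: ⊤, c: ⊤, d: ⊤, e: 5, f: ⊤}
Applying B6's transfer function to that IN value gives OUT[B6] (row B6 above).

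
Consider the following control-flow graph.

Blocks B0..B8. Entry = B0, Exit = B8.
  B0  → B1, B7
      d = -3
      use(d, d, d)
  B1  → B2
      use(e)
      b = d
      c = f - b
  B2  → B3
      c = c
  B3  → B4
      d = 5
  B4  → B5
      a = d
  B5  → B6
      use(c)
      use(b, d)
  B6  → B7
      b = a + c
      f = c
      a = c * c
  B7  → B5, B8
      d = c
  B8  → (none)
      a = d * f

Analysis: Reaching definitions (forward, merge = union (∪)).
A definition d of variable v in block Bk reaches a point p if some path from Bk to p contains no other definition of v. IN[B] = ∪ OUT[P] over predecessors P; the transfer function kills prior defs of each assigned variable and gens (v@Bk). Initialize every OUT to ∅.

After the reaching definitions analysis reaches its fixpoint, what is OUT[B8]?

Answer: {a@B8, b@B6, c@B2, d@B7, f@B6}

Derivation:
Per-block solution:
  B0:  IN={}  OUT={d@B0}
  B1:  IN={d@B0}  OUT={b@B1, c@B1, d@B0}
  B2:  IN={b@B1, c@B1, d@B0}  OUT={b@B1, c@B2, d@B0}
  B3:  IN={b@B1, c@B2, d@B0}  OUT={b@B1, c@B2, d@B3}
  B4:  IN={b@B1, c@B2, d@B3}  OUT={a@B4, b@B1, c@B2, d@B3}
  B5:  IN={a@B4, a@B6, b@B1, b@B6, c@B2, d@B3, d@B7, f@B6}  OUT={a@B4, a@B6, b@B1, b@B6, c@B2, d@B3, d@B7, f@B6}
  B6:  IN={a@B4, a@B6, b@B1, b@B6, c@B2, d@B3, d@B7, f@B6}  OUT={a@B6, b@B6, c@B2, d@B3, d@B7, f@B6}
  B7:  IN={a@B6, b@B6, c@B2, d@B0, d@B3, d@B7, f@B6}  OUT={a@B6, b@B6, c@B2, d@B7, f@B6}
  B8:  IN={a@B6, b@B6, c@B2, d@B7, f@B6}  OUT={a@B8, b@B6, c@B2, d@B7, f@B6}

Merge at B8: IN[B8] = OUT[B7] = {a@B6, b@B6, c@B2, d@B7, f@B6}
Applying B8's transfer function to that IN value gives OUT[B8] (row B8 above).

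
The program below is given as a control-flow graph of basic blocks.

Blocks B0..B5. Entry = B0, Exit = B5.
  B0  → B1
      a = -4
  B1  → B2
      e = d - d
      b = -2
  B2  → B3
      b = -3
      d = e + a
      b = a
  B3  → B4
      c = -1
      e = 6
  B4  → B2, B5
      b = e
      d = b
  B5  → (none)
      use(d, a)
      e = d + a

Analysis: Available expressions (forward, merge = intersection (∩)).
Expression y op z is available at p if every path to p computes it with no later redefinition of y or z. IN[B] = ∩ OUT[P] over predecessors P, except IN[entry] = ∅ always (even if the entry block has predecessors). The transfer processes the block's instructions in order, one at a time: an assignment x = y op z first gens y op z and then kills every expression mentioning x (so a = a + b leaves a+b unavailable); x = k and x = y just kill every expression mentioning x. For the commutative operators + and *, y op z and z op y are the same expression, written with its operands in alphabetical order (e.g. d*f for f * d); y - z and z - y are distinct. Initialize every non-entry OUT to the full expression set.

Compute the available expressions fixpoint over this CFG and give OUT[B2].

Converged values:
  B0:   IN={}   OUT={}
  B1:   IN={}   OUT={d-d}
  B2:   IN={}   OUT={a+e}
  B3:   IN={a+e}   OUT={}
  B4:   IN={}   OUT={}
  B5:   IN={}   OUT={a+d}

Merge at B2: IN[B2] = OUT[B1] ∩ OUT[B4] = {}
Applying B2's transfer function to that IN value gives OUT[B2] (row B2 above).

Answer: {a+e}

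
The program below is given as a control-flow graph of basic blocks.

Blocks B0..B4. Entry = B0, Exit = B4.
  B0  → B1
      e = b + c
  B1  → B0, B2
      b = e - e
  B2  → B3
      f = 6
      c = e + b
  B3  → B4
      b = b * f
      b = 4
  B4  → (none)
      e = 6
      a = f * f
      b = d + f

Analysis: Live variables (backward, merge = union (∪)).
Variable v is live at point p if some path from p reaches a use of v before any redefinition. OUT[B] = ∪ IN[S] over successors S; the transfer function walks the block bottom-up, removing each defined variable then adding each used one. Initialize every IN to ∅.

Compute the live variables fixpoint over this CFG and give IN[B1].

Per-block solution:
  B0:   IN={b, c, d}   OUT={c, d, e}
  B1:   IN={c, d, e}   OUT={b, c, d, e}
  B2:   IN={b, d, e}   OUT={b, d, f}
  B3:   IN={b, d, f}   OUT={d, f}
  B4:   IN={d, f}   OUT={}

Merge at B1: OUT[B1] = IN[B0] ⊔ IN[B2] = {b, c, d, e}
Applying B1's transfer function to that OUT value gives IN[B1] (row B1 above).

Answer: {c, d, e}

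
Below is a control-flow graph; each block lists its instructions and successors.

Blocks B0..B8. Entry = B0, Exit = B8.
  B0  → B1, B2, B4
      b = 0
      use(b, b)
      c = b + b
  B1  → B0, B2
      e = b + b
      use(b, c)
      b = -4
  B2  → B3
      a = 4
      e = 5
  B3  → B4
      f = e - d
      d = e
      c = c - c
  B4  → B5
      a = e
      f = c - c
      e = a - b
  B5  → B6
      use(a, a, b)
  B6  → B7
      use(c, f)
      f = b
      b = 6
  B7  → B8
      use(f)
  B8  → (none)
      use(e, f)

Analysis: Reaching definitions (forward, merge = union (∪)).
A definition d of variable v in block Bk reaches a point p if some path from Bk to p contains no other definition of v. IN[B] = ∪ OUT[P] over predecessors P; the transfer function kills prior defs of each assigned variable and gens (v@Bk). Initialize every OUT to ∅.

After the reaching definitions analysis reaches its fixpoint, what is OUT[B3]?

Per-block solution:
  B0:  IN={b@B1, c@B0, e@B1}  OUT={b@B0, c@B0, e@B1}
  B1:  IN={b@B0, c@B0, e@B1}  OUT={b@B1, c@B0, e@B1}
  B2:  IN={b@B0, b@B1, c@B0, e@B1}  OUT={a@B2, b@B0, b@B1, c@B0, e@B2}
  B3:  IN={a@B2, b@B0, b@B1, c@B0, e@B2}  OUT={a@B2, b@B0, b@B1, c@B3, d@B3, e@B2, f@B3}
  B4:  IN={a@B2, b@B0, b@B1, c@B0, c@B3, d@B3, e@B1, e@B2, f@B3}  OUT={a@B4, b@B0, b@B1, c@B0, c@B3, d@B3, e@B4, f@B4}
  B5:  IN={a@B4, b@B0, b@B1, c@B0, c@B3, d@B3, e@B4, f@B4}  OUT={a@B4, b@B0, b@B1, c@B0, c@B3, d@B3, e@B4, f@B4}
  B6:  IN={a@B4, b@B0, b@B1, c@B0, c@B3, d@B3, e@B4, f@B4}  OUT={a@B4, b@B6, c@B0, c@B3, d@B3, e@B4, f@B6}
  B7:  IN={a@B4, b@B6, c@B0, c@B3, d@B3, e@B4, f@B6}  OUT={a@B4, b@B6, c@B0, c@B3, d@B3, e@B4, f@B6}
  B8:  IN={a@B4, b@B6, c@B0, c@B3, d@B3, e@B4, f@B6}  OUT={a@B4, b@B6, c@B0, c@B3, d@B3, e@B4, f@B6}

Merge at B3: IN[B3] = OUT[B2] = {a@B2, b@B0, b@B1, c@B0, e@B2}
Applying B3's transfer function to that IN value gives OUT[B3] (row B3 above).

Answer: {a@B2, b@B0, b@B1, c@B3, d@B3, e@B2, f@B3}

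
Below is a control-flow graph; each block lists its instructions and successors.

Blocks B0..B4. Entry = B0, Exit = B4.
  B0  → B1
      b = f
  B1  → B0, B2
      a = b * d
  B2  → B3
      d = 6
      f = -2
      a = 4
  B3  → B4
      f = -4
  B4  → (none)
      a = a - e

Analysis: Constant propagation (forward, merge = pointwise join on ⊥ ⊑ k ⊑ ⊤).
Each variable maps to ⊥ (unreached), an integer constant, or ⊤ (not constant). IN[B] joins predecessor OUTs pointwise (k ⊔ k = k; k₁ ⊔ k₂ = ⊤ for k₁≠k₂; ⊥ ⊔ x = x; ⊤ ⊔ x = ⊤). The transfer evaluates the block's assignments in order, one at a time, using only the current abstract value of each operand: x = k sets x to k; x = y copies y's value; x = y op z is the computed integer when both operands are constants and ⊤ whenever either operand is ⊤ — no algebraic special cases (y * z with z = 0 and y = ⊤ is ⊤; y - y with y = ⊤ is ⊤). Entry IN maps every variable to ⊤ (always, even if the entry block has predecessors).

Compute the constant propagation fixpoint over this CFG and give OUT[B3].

Per-block solution:
  B0: | IN=(all ⊤) | OUT=(all ⊤)
  B1: | IN=(all ⊤) | OUT=(all ⊤)
  B2: | IN=(all ⊤) | OUT={a:4, d:6, f:-2; rest ⊤}
  B3: | IN={a:4, d:6, f:-2; rest ⊤} | OUT={a:4, d:6, f:-4; rest ⊤}
  B4: | IN={a:4, d:6, f:-4; rest ⊤} | OUT={d:6, f:-4; rest ⊤}

Merge at B3: IN[B3] = OUT[B2] = {a: 4, b: ⊤, c: ⊤, d: 6, e: ⊤, f: -2}
Applying B3's transfer function to that IN value gives OUT[B3] (row B3 above).

Answer: {a: 4, b: ⊤, c: ⊤, d: 6, e: ⊤, f: -4}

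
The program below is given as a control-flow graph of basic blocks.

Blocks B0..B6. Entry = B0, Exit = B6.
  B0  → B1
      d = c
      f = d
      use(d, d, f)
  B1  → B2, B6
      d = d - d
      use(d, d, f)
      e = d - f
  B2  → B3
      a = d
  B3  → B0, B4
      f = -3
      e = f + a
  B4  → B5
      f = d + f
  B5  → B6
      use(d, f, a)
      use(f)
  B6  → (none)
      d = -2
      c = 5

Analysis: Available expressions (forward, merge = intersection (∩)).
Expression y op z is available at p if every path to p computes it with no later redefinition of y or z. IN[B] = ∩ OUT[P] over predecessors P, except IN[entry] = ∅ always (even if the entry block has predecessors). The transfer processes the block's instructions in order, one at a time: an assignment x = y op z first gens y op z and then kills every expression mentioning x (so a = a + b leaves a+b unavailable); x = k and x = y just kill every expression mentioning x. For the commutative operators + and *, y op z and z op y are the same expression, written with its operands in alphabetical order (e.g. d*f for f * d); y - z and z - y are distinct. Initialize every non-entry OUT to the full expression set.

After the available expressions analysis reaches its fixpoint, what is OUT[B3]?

Converged values:
  B0:   IN={}   OUT={}
  B1:   IN={}   OUT={d-f}
  B2:   IN={d-f}   OUT={d-f}
  B3:   IN={d-f}   OUT={a+f}
  B4:   IN={a+f}   OUT={}
  B5:   IN={}   OUT={}
  B6:   IN={}   OUT={}

Merge at B3: IN[B3] = OUT[B2] = {d-f}
Applying B3's transfer function to that IN value gives OUT[B3] (row B3 above).

Answer: {a+f}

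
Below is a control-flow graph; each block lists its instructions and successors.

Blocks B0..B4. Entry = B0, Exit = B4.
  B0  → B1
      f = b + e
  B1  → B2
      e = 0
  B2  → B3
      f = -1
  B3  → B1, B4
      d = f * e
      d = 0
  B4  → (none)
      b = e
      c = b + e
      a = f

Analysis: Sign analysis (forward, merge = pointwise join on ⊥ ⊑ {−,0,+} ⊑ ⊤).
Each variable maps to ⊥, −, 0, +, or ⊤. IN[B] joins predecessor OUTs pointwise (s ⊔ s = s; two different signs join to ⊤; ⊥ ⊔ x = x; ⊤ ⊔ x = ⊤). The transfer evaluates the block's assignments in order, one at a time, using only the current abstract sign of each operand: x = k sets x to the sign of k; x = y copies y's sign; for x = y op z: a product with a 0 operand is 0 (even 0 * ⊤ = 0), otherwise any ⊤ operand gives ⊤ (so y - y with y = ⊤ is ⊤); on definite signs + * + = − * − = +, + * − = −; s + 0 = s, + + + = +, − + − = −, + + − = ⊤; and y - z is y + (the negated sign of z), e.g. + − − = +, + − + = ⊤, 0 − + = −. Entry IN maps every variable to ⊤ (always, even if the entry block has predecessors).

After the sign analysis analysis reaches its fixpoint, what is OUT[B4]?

Answer: {a: -, b: 0, c: 0, d: 0, e: 0, f: -}

Trace:
Fixpoint table:
  B0:  IN=(all ⊤)  OUT=(all ⊤)
  B1:  IN=(all ⊤)  OUT={e:0; rest ⊤}
  B2:  IN={e:0; rest ⊤}  OUT={e:0, f:-; rest ⊤}
  B3:  IN={e:0, f:-; rest ⊤}  OUT={d:0, e:0, f:-; rest ⊤}
  B4:  IN={d:0, e:0, f:-; rest ⊤}  OUT={a:-, b:0, c:0, d:0, e:0, f:-; rest ⊤}

Merge at B4: IN[B4] = OUT[B3] = {a: ⊤, b: ⊤, c: ⊤, d: 0, e: 0, f: -}
Applying B4's transfer function to that IN value gives OUT[B4] (row B4 above).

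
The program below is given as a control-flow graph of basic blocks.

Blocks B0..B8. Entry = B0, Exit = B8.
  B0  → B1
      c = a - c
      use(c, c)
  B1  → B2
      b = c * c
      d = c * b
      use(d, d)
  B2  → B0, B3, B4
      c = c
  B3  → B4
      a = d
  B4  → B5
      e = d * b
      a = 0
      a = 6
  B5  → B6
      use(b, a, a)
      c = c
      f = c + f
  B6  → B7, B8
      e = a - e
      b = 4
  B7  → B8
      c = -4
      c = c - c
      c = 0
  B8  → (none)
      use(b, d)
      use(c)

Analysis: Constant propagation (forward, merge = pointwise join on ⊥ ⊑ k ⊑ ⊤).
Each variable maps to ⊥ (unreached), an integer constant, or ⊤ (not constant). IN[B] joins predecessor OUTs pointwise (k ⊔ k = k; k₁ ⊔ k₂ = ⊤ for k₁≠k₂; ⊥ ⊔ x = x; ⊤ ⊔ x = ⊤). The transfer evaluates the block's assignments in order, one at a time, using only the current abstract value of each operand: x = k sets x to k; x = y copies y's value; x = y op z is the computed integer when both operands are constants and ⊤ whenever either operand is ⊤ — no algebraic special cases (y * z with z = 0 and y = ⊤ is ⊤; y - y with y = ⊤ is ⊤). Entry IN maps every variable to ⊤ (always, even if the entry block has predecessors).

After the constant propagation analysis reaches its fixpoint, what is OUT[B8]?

Converged values:
  B0: | IN=(all ⊤) | OUT=(all ⊤)
  B1: | IN=(all ⊤) | OUT=(all ⊤)
  B2: | IN=(all ⊤) | OUT=(all ⊤)
  B3: | IN=(all ⊤) | OUT=(all ⊤)
  B4: | IN=(all ⊤) | OUT={a:6; rest ⊤}
  B5: | IN={a:6; rest ⊤} | OUT={a:6; rest ⊤}
  B6: | IN={a:6; rest ⊤} | OUT={a:6, b:4; rest ⊤}
  B7: | IN={a:6, b:4; rest ⊤} | OUT={a:6, b:4, c:0; rest ⊤}
  B8: | IN={a:6, b:4; rest ⊤} | OUT={a:6, b:4; rest ⊤}

Merge at B8: IN[B8] = OUT[B6] ⊔ OUT[B7] = {a: 6, b: 4, c: ⊤, d: ⊤, e: ⊤, f: ⊤}
Applying B8's transfer function to that IN value gives OUT[B8] (row B8 above).

Answer: {a: 6, b: 4, c: ⊤, d: ⊤, e: ⊤, f: ⊤}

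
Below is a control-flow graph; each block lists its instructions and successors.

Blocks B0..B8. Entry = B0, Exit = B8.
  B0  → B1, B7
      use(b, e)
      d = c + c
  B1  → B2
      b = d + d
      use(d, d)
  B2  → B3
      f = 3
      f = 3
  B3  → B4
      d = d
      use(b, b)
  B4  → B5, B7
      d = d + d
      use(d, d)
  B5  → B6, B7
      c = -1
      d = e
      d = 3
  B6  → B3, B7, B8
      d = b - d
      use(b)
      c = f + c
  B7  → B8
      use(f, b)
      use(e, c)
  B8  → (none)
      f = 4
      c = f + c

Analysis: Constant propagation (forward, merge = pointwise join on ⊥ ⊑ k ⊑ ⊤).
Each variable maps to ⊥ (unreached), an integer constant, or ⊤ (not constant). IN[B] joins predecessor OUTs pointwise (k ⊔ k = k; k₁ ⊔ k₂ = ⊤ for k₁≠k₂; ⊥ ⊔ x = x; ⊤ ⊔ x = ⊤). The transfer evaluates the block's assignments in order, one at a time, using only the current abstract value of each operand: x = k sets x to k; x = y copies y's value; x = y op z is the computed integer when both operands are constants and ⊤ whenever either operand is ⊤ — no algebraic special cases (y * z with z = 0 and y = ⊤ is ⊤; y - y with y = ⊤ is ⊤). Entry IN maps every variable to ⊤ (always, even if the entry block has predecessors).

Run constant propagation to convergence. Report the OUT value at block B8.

Fixpoint table:
  B0: | IN=(all ⊤) | OUT=(all ⊤)
  B1: | IN=(all ⊤) | OUT=(all ⊤)
  B2: | IN=(all ⊤) | OUT={f:3; rest ⊤}
  B3: | IN={f:3; rest ⊤} | OUT={f:3; rest ⊤}
  B4: | IN={f:3; rest ⊤} | OUT={f:3; rest ⊤}
  B5: | IN={f:3; rest ⊤} | OUT={c:-1, d:3, f:3; rest ⊤}
  B6: | IN={c:-1, d:3, f:3; rest ⊤} | OUT={c:2, f:3; rest ⊤}
  B7: | IN=(all ⊤) | OUT=(all ⊤)
  B8: | IN=(all ⊤) | OUT={f:4; rest ⊤}

Merge at B8: IN[B8] = OUT[B6] ⊔ OUT[B7] = {a: ⊤, b: ⊤, c: ⊤, d: ⊤, e: ⊤, f: ⊤}
Applying B8's transfer function to that IN value gives OUT[B8] (row B8 above).

Answer: {a: ⊤, b: ⊤, c: ⊤, d: ⊤, e: ⊤, f: 4}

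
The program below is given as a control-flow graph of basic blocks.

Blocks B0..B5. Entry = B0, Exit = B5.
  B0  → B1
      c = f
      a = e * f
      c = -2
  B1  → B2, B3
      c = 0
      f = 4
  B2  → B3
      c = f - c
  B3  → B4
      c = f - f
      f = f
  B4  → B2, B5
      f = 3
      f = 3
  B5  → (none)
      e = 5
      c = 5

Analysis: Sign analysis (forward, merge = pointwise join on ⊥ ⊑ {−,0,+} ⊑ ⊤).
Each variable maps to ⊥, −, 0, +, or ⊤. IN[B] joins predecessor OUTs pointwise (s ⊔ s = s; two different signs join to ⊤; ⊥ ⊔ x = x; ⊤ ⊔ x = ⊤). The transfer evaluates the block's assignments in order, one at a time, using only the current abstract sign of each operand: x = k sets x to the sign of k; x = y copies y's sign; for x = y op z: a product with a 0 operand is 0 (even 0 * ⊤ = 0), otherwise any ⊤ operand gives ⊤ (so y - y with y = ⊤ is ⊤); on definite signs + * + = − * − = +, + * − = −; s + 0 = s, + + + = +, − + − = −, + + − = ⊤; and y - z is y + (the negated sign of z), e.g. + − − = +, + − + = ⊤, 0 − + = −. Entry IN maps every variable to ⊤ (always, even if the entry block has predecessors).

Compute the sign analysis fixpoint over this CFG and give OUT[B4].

Answer: {a: ⊤, b: ⊤, c: ⊤, d: ⊤, e: ⊤, f: +}

Trace:
Per-block solution:
  B0:   IN=(all ⊤)   OUT={c:-; rest ⊤}
  B1:   IN={c:-; rest ⊤}   OUT={c:0, f:+; rest ⊤}
  B2:   IN={f:+; rest ⊤}   OUT={f:+; rest ⊤}
  B3:   IN={f:+; rest ⊤}   OUT={f:+; rest ⊤}
  B4:   IN={f:+; rest ⊤}   OUT={f:+; rest ⊤}
  B5:   IN={f:+; rest ⊤}   OUT={c:+, e:+, f:+; rest ⊤}

Merge at B4: IN[B4] = OUT[B3] = {a: ⊤, b: ⊤, c: ⊤, d: ⊤, e: ⊤, f: +}
Applying B4's transfer function to that IN value gives OUT[B4] (row B4 above).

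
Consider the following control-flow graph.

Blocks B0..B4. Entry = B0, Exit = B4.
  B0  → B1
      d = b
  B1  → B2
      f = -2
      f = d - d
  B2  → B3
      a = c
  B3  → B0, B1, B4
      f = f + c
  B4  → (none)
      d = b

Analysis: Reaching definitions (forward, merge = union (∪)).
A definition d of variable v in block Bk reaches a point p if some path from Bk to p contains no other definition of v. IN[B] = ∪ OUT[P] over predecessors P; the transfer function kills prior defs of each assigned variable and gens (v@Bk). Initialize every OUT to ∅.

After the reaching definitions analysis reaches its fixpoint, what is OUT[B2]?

Answer: {a@B2, d@B0, f@B1}

Working:
Converged values:
  B0:  IN={a@B2, d@B0, f@B3}  OUT={a@B2, d@B0, f@B3}
  B1:  IN={a@B2, d@B0, f@B3}  OUT={a@B2, d@B0, f@B1}
  B2:  IN={a@B2, d@B0, f@B1}  OUT={a@B2, d@B0, f@B1}
  B3:  IN={a@B2, d@B0, f@B1}  OUT={a@B2, d@B0, f@B3}
  B4:  IN={a@B2, d@B0, f@B3}  OUT={a@B2, d@B4, f@B3}

Merge at B2: IN[B2] = OUT[B1] = {a@B2, d@B0, f@B1}
Applying B2's transfer function to that IN value gives OUT[B2] (row B2 above).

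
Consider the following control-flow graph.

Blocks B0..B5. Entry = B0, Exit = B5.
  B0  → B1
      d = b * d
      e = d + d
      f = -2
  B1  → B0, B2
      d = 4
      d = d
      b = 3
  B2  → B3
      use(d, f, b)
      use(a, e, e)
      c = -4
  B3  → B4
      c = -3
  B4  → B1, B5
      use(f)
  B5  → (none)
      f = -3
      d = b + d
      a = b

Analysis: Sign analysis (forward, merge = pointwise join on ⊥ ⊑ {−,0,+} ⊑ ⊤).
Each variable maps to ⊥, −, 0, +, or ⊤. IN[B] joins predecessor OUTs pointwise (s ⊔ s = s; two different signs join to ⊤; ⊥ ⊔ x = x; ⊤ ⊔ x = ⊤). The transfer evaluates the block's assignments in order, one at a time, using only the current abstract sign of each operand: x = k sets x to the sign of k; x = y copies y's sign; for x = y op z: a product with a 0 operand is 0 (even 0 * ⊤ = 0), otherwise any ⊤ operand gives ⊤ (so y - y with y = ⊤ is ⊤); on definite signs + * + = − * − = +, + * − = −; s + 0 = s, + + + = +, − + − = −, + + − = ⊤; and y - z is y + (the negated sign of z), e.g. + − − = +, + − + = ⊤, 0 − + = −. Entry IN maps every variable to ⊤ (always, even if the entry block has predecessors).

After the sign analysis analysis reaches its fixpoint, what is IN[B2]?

Answer: {a: ⊤, b: +, c: ⊤, d: +, e: ⊤, f: -}

Working:
Converged values:
  B0: | IN=(all ⊤) | OUT={f:-; rest ⊤}
  B1: | IN={f:-; rest ⊤} | OUT={b:+, d:+, f:-; rest ⊤}
  B2: | IN={b:+, d:+, f:-; rest ⊤} | OUT={b:+, c:-, d:+, f:-; rest ⊤}
  B3: | IN={b:+, c:-, d:+, f:-; rest ⊤} | OUT={b:+, c:-, d:+, f:-; rest ⊤}
  B4: | IN={b:+, c:-, d:+, f:-; rest ⊤} | OUT={b:+, c:-, d:+, f:-; rest ⊤}
  B5: | IN={b:+, c:-, d:+, f:-; rest ⊤} | OUT={a:+, b:+, c:-, d:+, f:-; rest ⊤}

Merge at B2: IN[B2] = OUT[B1] = {a: ⊤, b: +, c: ⊤, d: +, e: ⊤, f: -}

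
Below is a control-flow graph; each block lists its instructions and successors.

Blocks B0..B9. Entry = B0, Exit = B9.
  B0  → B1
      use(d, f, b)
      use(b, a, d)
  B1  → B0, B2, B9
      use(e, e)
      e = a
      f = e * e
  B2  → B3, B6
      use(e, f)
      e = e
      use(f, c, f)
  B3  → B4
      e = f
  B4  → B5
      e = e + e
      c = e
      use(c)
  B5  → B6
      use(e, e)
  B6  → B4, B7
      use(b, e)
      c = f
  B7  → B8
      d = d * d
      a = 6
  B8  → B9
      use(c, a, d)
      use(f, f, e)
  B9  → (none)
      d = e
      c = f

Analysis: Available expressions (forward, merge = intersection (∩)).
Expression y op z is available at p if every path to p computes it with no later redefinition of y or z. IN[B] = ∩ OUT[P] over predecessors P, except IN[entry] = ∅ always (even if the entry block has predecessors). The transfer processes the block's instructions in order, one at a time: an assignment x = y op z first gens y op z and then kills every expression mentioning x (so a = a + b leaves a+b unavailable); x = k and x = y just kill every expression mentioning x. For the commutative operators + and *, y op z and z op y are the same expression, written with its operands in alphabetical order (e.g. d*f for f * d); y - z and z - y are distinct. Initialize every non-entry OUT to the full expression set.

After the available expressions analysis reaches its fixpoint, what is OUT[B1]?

Converged values:
  B0: | IN={} | OUT={}
  B1: | IN={} | OUT={e*e}
  B2: | IN={e*e} | OUT={}
  B3: | IN={} | OUT={}
  B4: | IN={} | OUT={}
  B5: | IN={} | OUT={}
  B6: | IN={} | OUT={}
  B7: | IN={} | OUT={}
  B8: | IN={} | OUT={}
  B9: | IN={} | OUT={}

Merge at B1: IN[B1] = OUT[B0] = {}
Applying B1's transfer function to that IN value gives OUT[B1] (row B1 above).

Answer: {e*e}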